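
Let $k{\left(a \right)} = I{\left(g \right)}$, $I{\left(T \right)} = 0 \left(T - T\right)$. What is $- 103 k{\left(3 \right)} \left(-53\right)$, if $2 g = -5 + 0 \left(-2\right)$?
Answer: $0$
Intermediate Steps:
$g = - \frac{5}{2}$ ($g = \frac{-5 + 0 \left(-2\right)}{2} = \frac{-5 + 0}{2} = \frac{1}{2} \left(-5\right) = - \frac{5}{2} \approx -2.5$)
$I{\left(T \right)} = 0$ ($I{\left(T \right)} = 0 \cdot 0 = 0$)
$k{\left(a \right)} = 0$
$- 103 k{\left(3 \right)} \left(-53\right) = \left(-103\right) 0 \left(-53\right) = 0 \left(-53\right) = 0$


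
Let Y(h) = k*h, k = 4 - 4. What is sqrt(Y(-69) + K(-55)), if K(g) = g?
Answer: I*sqrt(55) ≈ 7.4162*I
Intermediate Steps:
k = 0
Y(h) = 0 (Y(h) = 0*h = 0)
sqrt(Y(-69) + K(-55)) = sqrt(0 - 55) = sqrt(-55) = I*sqrt(55)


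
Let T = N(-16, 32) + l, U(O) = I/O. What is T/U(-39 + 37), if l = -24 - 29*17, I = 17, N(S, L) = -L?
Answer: 1098/17 ≈ 64.588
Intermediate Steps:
l = -517 (l = -24 - 493 = -517)
U(O) = 17/O
T = -549 (T = -1*32 - 517 = -32 - 517 = -549)
T/U(-39 + 37) = -549/(17/(-39 + 37)) = -549/(17/(-2)) = -549/(17*(-½)) = -549/(-17/2) = -549*(-2/17) = 1098/17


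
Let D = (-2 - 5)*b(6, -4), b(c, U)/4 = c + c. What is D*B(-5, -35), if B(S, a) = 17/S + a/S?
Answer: -6048/5 ≈ -1209.6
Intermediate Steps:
b(c, U) = 8*c (b(c, U) = 4*(c + c) = 4*(2*c) = 8*c)
D = -336 (D = (-2 - 5)*(8*6) = -7*48 = -336)
D*B(-5, -35) = -336*(17 - 35)/(-5) = -(-336)*(-18)/5 = -336*18/5 = -6048/5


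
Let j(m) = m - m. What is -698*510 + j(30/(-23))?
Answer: -355980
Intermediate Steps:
j(m) = 0
-698*510 + j(30/(-23)) = -698*510 + 0 = -355980 + 0 = -355980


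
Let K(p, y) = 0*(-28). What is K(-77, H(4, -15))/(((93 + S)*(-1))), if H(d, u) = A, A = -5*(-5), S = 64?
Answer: 0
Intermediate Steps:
A = 25
H(d, u) = 25
K(p, y) = 0
K(-77, H(4, -15))/(((93 + S)*(-1))) = 0/(((93 + 64)*(-1))) = 0/((157*(-1))) = 0/(-157) = 0*(-1/157) = 0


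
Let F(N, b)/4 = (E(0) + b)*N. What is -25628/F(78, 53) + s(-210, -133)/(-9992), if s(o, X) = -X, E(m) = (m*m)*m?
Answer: -32284283/20653464 ≈ -1.5631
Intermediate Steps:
E(m) = m³ (E(m) = m²*m = m³)
F(N, b) = 4*N*b (F(N, b) = 4*((0³ + b)*N) = 4*((0 + b)*N) = 4*(b*N) = 4*(N*b) = 4*N*b)
-25628/F(78, 53) + s(-210, -133)/(-9992) = -25628/(4*78*53) - 1*(-133)/(-9992) = -25628/16536 + 133*(-1/9992) = -25628*1/16536 - 133/9992 = -6407/4134 - 133/9992 = -32284283/20653464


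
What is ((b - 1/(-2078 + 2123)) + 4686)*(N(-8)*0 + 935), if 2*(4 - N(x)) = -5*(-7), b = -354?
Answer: 36453593/9 ≈ 4.0504e+6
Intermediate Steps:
N(x) = -27/2 (N(x) = 4 - (-5)*(-7)/2 = 4 - ½*35 = 4 - 35/2 = -27/2)
((b - 1/(-2078 + 2123)) + 4686)*(N(-8)*0 + 935) = ((-354 - 1/(-2078 + 2123)) + 4686)*(-27/2*0 + 935) = ((-354 - 1/45) + 4686)*(0 + 935) = ((-354 - 1*1/45) + 4686)*935 = ((-354 - 1/45) + 4686)*935 = (-15931/45 + 4686)*935 = (194939/45)*935 = 36453593/9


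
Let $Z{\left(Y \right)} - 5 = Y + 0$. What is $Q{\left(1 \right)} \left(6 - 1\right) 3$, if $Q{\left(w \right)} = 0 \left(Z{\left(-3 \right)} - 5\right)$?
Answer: $0$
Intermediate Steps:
$Z{\left(Y \right)} = 5 + Y$ ($Z{\left(Y \right)} = 5 + \left(Y + 0\right) = 5 + Y$)
$Q{\left(w \right)} = 0$ ($Q{\left(w \right)} = 0 \left(\left(5 - 3\right) - 5\right) = 0 \left(2 - 5\right) = 0 \left(-3\right) = 0$)
$Q{\left(1 \right)} \left(6 - 1\right) 3 = 0 \left(6 - 1\right) 3 = 0 \cdot 5 \cdot 3 = 0 \cdot 15 = 0$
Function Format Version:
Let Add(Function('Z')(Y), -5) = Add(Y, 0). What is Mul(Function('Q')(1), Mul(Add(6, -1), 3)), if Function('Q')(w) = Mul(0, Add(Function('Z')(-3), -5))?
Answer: 0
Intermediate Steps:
Function('Z')(Y) = Add(5, Y) (Function('Z')(Y) = Add(5, Add(Y, 0)) = Add(5, Y))
Function('Q')(w) = 0 (Function('Q')(w) = Mul(0, Add(Add(5, -3), -5)) = Mul(0, Add(2, -5)) = Mul(0, -3) = 0)
Mul(Function('Q')(1), Mul(Add(6, -1), 3)) = Mul(0, Mul(Add(6, -1), 3)) = Mul(0, Mul(5, 3)) = Mul(0, 15) = 0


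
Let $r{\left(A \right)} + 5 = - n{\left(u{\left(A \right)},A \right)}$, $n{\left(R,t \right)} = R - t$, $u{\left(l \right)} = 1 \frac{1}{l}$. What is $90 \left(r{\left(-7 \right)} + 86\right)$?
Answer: $\frac{46710}{7} \approx 6672.9$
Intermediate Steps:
$u{\left(l \right)} = \frac{1}{l}$
$r{\left(A \right)} = -5 + A - \frac{1}{A}$ ($r{\left(A \right)} = -5 - \left(\frac{1}{A} - A\right) = -5 + \left(A - \frac{1}{A}\right) = -5 + A - \frac{1}{A}$)
$90 \left(r{\left(-7 \right)} + 86\right) = 90 \left(\left(-5 - 7 - \frac{1}{-7}\right) + 86\right) = 90 \left(\left(-5 - 7 - - \frac{1}{7}\right) + 86\right) = 90 \left(\left(-5 - 7 + \frac{1}{7}\right) + 86\right) = 90 \left(- \frac{83}{7} + 86\right) = 90 \cdot \frac{519}{7} = \frac{46710}{7}$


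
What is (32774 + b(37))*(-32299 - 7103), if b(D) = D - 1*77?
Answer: -1289785068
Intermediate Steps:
b(D) = -77 + D (b(D) = D - 77 = -77 + D)
(32774 + b(37))*(-32299 - 7103) = (32774 + (-77 + 37))*(-32299 - 7103) = (32774 - 40)*(-39402) = 32734*(-39402) = -1289785068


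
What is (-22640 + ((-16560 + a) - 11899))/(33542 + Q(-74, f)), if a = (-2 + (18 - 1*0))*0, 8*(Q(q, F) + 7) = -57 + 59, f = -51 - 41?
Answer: -204396/134141 ≈ -1.5237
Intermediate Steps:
f = -92
Q(q, F) = -27/4 (Q(q, F) = -7 + (-57 + 59)/8 = -7 + (⅛)*2 = -7 + ¼ = -27/4)
a = 0 (a = (-2 + (18 + 0))*0 = (-2 + 18)*0 = 16*0 = 0)
(-22640 + ((-16560 + a) - 11899))/(33542 + Q(-74, f)) = (-22640 + ((-16560 + 0) - 11899))/(33542 - 27/4) = (-22640 + (-16560 - 11899))/(134141/4) = (-22640 - 28459)*(4/134141) = -51099*4/134141 = -204396/134141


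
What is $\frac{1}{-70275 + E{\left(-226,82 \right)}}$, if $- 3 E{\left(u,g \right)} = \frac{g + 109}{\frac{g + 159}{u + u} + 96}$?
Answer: $- \frac{129453}{9097395907} \approx -1.423 \cdot 10^{-5}$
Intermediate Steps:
$E{\left(u,g \right)} = - \frac{109 + g}{3 \left(96 + \frac{159 + g}{2 u}\right)}$ ($E{\left(u,g \right)} = - \frac{\left(g + 109\right) \frac{1}{\frac{g + 159}{u + u} + 96}}{3} = - \frac{\left(109 + g\right) \frac{1}{\frac{159 + g}{2 u} + 96}}{3} = - \frac{\left(109 + g\right) \frac{1}{96 + \frac{159 + g}{2 u}}}{3} = - \frac{\frac{1}{96 + \frac{159 + g}{2 u}} \left(109 + g\right)}{3} = - \frac{109 + g}{3 \left(96 + \frac{159 + g}{2 u}\right)}$)
$\frac{1}{-70275 + E{\left(-226,82 \right)}} = \frac{1}{-70275 - - \frac{452 \left(109 + 82\right)}{477 + 3 \cdot 82 + 576 \left(-226\right)}} = \frac{1}{-70275 - \left(-452\right) \frac{1}{477 + 246 - 130176} \cdot 191} = \frac{1}{-70275 - \left(-452\right) \frac{1}{-129453} \cdot 191} = \frac{1}{-70275 - \left(-452\right) \left(- \frac{1}{129453}\right) 191} = \frac{1}{-70275 - \frac{86332}{129453}} = \frac{1}{- \frac{9097395907}{129453}} = - \frac{129453}{9097395907}$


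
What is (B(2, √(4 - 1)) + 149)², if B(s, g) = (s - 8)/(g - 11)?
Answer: 77863003/3481 + 52944*√3/3481 ≈ 22394.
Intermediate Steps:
B(s, g) = (-8 + s)/(-11 + g)
(B(2, √(4 - 1)) + 149)² = ((-8 + 2)/(-11 + √(4 - 1)) + 149)² = (-6/(-11 + √3) + 149)² = (149 - 6/(-11 + √3))²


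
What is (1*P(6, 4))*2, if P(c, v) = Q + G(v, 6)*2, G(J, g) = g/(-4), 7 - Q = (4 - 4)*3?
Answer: 8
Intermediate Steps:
Q = 7 (Q = 7 - (4 - 4)*3 = 7 - 0*3 = 7 - 1*0 = 7 + 0 = 7)
G(J, g) = -g/4 (G(J, g) = g*(-¼) = -g/4)
P(c, v) = 4 (P(c, v) = 7 - ¼*6*2 = 7 - 3/2*2 = 7 - 3 = 4)
(1*P(6, 4))*2 = (1*4)*2 = 4*2 = 8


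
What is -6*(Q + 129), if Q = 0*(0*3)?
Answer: -774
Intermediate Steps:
Q = 0 (Q = 0*0 = 0)
-6*(Q + 129) = -6*(0 + 129) = -6*129 = -774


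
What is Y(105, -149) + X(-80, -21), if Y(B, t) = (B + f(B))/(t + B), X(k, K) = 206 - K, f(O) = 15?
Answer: 2467/11 ≈ 224.27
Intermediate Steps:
Y(B, t) = (15 + B)/(B + t) (Y(B, t) = (B + 15)/(t + B) = (15 + B)/(B + t))
Y(105, -149) + X(-80, -21) = (15 + 105)/(105 - 149) + (206 - 1*(-21)) = 120/(-44) + (206 + 21) = -1/44*120 + 227 = -30/11 + 227 = 2467/11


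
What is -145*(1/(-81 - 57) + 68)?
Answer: -1360535/138 ≈ -9859.0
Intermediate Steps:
-145*(1/(-81 - 57) + 68) = -145*(1/(-138) + 68) = -145*(-1/138 + 68) = -145*9383/138 = -1360535/138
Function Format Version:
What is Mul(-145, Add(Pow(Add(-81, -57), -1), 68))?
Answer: Rational(-1360535, 138) ≈ -9859.0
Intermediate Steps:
Mul(-145, Add(Pow(Add(-81, -57), -1), 68)) = Mul(-145, Add(Pow(-138, -1), 68)) = Mul(-145, Add(Rational(-1, 138), 68)) = Mul(-145, Rational(9383, 138)) = Rational(-1360535, 138)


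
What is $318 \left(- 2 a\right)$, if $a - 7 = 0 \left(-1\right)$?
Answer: $-4452$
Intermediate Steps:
$a = 7$ ($a = 7 + 0 \left(-1\right) = 7 + 0 = 7$)
$318 \left(- 2 a\right) = 318 \left(\left(-2\right) 7\right) = 318 \left(-14\right) = -4452$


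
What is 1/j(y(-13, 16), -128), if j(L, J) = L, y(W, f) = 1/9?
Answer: 9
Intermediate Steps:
y(W, f) = ⅑
1/j(y(-13, 16), -128) = 1/(⅑) = 9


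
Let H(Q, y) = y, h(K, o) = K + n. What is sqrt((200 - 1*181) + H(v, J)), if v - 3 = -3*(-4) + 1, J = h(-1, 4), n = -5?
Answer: sqrt(13) ≈ 3.6056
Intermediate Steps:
h(K, o) = -5 + K (h(K, o) = K - 5 = -5 + K)
J = -6 (J = -5 - 1 = -6)
v = 16 (v = 3 + (-3*(-4) + 1) = 3 + (12 + 1) = 3 + 13 = 16)
sqrt((200 - 1*181) + H(v, J)) = sqrt((200 - 1*181) - 6) = sqrt((200 - 181) - 6) = sqrt(19 - 6) = sqrt(13)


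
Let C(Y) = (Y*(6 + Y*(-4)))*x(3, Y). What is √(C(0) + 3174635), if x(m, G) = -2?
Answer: √3174635 ≈ 1781.8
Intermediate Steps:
C(Y) = -2*Y*(6 - 4*Y) (C(Y) = (Y*(6 + Y*(-4)))*(-2) = (Y*(6 - 4*Y))*(-2) = -2*Y*(6 - 4*Y))
√(C(0) + 3174635) = √(4*0*(-3 + 2*0) + 3174635) = √(4*0*(-3 + 0) + 3174635) = √(4*0*(-3) + 3174635) = √(0 + 3174635) = √3174635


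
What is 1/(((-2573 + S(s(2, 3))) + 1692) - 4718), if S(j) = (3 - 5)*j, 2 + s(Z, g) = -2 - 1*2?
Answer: -1/5587 ≈ -0.00017899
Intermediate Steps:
s(Z, g) = -6 (s(Z, g) = -2 + (-2 - 1*2) = -2 + (-2 - 2) = -2 - 4 = -6)
S(j) = -2*j
1/(((-2573 + S(s(2, 3))) + 1692) - 4718) = 1/(((-2573 - 2*(-6)) + 1692) - 4718) = 1/(((-2573 + 12) + 1692) - 4718) = 1/((-2561 + 1692) - 4718) = 1/(-869 - 4718) = 1/(-5587) = -1/5587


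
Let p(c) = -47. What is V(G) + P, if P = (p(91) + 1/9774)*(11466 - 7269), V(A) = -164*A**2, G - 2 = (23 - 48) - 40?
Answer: -2763352751/3258 ≈ -8.4818e+5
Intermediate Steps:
G = -63 (G = 2 + ((23 - 48) - 40) = 2 + (-25 - 40) = 2 - 65 = -63)
P = -642668423/3258 (P = (-47 + 1/9774)*(11466 - 7269) = (-47 + 1/9774)*4197 = -459377/9774*4197 = -642668423/3258 ≈ -1.9726e+5)
V(G) + P = -164*(-63)**2 - 642668423/3258 = -164*3969 - 642668423/3258 = -650916 - 642668423/3258 = -2763352751/3258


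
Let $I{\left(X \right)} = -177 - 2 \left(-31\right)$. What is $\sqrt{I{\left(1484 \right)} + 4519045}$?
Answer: $\sqrt{4518930} \approx 2125.8$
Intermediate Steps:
$I{\left(X \right)} = -115$ ($I{\left(X \right)} = -177 - -62 = -177 + 62 = -115$)
$\sqrt{I{\left(1484 \right)} + 4519045} = \sqrt{-115 + 4519045} = \sqrt{4518930}$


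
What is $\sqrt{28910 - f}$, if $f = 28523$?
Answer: $3 \sqrt{43} \approx 19.672$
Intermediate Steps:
$\sqrt{28910 - f} = \sqrt{28910 - 28523} = \sqrt{387} = 3 \sqrt{43}$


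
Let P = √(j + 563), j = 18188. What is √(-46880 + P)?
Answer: √(-46880 + √18751) ≈ 216.2*I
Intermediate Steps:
P = √18751 (P = √(18188 + 563) = √18751 ≈ 136.93)
√(-46880 + P) = √(-46880 + √18751)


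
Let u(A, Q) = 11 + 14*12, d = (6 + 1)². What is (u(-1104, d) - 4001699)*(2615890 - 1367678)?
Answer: -4994745282240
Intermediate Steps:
d = 49 (d = 7² = 49)
u(A, Q) = 179 (u(A, Q) = 11 + 168 = 179)
(u(-1104, d) - 4001699)*(2615890 - 1367678) = (179 - 4001699)*(2615890 - 1367678) = -4001520*1248212 = -4994745282240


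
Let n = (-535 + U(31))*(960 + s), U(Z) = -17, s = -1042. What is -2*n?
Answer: -90528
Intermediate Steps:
n = 45264 (n = (-535 - 17)*(960 - 1042) = -552*(-82) = 45264)
-2*n = -2*45264 = -90528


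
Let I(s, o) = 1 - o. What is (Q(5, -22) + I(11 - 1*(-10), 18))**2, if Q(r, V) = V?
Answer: 1521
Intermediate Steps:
(Q(5, -22) + I(11 - 1*(-10), 18))**2 = (-22 + (1 - 1*18))**2 = (-22 + (1 - 18))**2 = (-22 - 17)**2 = (-39)**2 = 1521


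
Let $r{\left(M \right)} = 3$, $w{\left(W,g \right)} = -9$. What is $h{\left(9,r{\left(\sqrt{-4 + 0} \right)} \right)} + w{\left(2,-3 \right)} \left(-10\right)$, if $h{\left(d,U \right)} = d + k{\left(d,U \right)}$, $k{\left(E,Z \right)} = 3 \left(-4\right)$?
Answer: $87$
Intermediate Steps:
$k{\left(E,Z \right)} = -12$
$h{\left(d,U \right)} = -12 + d$ ($h{\left(d,U \right)} = d - 12 = -12 + d$)
$h{\left(9,r{\left(\sqrt{-4 + 0} \right)} \right)} + w{\left(2,-3 \right)} \left(-10\right) = \left(-12 + 9\right) - -90 = -3 + 90 = 87$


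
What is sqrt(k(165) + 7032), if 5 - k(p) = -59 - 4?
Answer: 10*sqrt(71) ≈ 84.261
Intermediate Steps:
k(p) = 68 (k(p) = 5 - (-59 - 4) = 5 - 1*(-63) = 5 + 63 = 68)
sqrt(k(165) + 7032) = sqrt(68 + 7032) = sqrt(7100) = 10*sqrt(71)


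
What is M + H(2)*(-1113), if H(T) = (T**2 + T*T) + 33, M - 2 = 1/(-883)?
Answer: -40292174/883 ≈ -45631.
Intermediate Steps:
M = 1765/883 (M = 2 + 1/(-883) = 2 - 1/883 = 1765/883 ≈ 1.9989)
H(T) = 33 + 2*T**2 (H(T) = (T**2 + T**2) + 33 = 2*T**2 + 33 = 33 + 2*T**2)
M + H(2)*(-1113) = 1765/883 + (33 + 2*2**2)*(-1113) = 1765/883 + (33 + 2*4)*(-1113) = 1765/883 + (33 + 8)*(-1113) = 1765/883 + 41*(-1113) = 1765/883 - 45633 = -40292174/883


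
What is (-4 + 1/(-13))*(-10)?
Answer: 530/13 ≈ 40.769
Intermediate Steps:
(-4 + 1/(-13))*(-10) = (-4 - 1/13)*(-10) = -53/13*(-10) = 530/13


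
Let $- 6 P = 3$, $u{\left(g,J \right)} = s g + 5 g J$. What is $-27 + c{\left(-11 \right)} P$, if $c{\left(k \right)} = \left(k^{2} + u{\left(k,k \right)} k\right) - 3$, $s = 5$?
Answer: $2939$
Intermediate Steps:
$u{\left(g,J \right)} = 5 g + 5 J g$ ($u{\left(g,J \right)} = 5 g + 5 g J = 5 g + 5 J g$)
$c{\left(k \right)} = -3 + k^{2} + 5 k^{2} \left(1 + k\right)$ ($c{\left(k \right)} = \left(k^{2} + 5 k \left(1 + k\right) k\right) - 3 = \left(k^{2} + 5 k^{2} \left(1 + k\right)\right) - 3 = -3 + k^{2} + 5 k^{2} \left(1 + k\right)$)
$P = - \frac{1}{2}$ ($P = \left(- \frac{1}{6}\right) 3 = - \frac{1}{2} \approx -0.5$)
$-27 + c{\left(-11 \right)} P = -27 + \left(-3 + 5 \left(-11\right)^{3} + 6 \left(-11\right)^{2}\right) \left(- \frac{1}{2}\right) = -27 + \left(-3 + 5 \left(-1331\right) + 6 \cdot 121\right) \left(- \frac{1}{2}\right) = -27 + \left(-3 - 6655 + 726\right) \left(- \frac{1}{2}\right) = -27 - -2966 = -27 + 2966 = 2939$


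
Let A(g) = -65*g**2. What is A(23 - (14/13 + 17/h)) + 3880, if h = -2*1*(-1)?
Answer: -407245/52 ≈ -7831.6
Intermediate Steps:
h = 2 (h = -2*(-1) = 2)
A(23 - (14/13 + 17/h)) + 3880 = -65*(23 - (14/13 + 17/2))**2 + 3880 = -65*(23 - 1*249/26)**2 + 3880 = -65*(23 - 249/26)**2 + 3880 = -65*(349/26)**2 + 3880 = -65*121801/676 + 3880 = -609005/52 + 3880 = -407245/52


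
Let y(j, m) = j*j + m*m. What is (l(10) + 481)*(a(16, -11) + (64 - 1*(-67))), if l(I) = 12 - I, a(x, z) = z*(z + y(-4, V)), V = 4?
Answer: -48300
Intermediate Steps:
y(j, m) = j² + m²
a(x, z) = z*(32 + z) (a(x, z) = z*(z + ((-4)² + 4²)) = z*(z + (16 + 16)) = z*(z + 32) = z*(32 + z))
(l(10) + 481)*(a(16, -11) + (64 - 1*(-67))) = ((12 - 1*10) + 481)*(-11*(32 - 11) + (64 - 1*(-67))) = ((12 - 10) + 481)*(-11*21 + (64 + 67)) = (2 + 481)*(-231 + 131) = 483*(-100) = -48300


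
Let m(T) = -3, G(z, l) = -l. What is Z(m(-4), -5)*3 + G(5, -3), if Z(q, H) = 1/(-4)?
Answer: 9/4 ≈ 2.2500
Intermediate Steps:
Z(q, H) = -¼
Z(m(-4), -5)*3 + G(5, -3) = -¼*3 - 1*(-3) = -¾ + 3 = 9/4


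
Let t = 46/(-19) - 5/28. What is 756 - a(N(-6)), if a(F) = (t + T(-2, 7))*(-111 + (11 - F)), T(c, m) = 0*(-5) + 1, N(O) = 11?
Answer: 307731/532 ≈ 578.44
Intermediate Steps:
T(c, m) = 1 (T(c, m) = 0 + 1 = 1)
t = -1383/532 (t = 46*(-1/19) - 5*1/28 = -46/19 - 5/28 = -1383/532 ≈ -2.5996)
a(F) = 21275/133 + 851*F/532 (a(F) = (-1383/532 + 1)*(-111 + (11 - F)) = -851*(-100 - F)/532 = 21275/133 + 851*F/532)
756 - a(N(-6)) = 756 - (21275/133 + (851/532)*11) = 756 - (21275/133 + 9361/532) = 756 - 1*94461/532 = 756 - 94461/532 = 307731/532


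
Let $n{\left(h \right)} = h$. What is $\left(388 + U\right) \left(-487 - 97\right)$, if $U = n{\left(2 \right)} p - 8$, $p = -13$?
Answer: $-206736$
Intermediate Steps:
$U = -34$ ($U = 2 \left(-13\right) - 8 = -26 - 8 = -34$)
$\left(388 + U\right) \left(-487 - 97\right) = \left(388 - 34\right) \left(-487 - 97\right) = 354 \left(-584\right) = -206736$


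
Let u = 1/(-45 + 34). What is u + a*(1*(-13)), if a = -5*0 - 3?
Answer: 428/11 ≈ 38.909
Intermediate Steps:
u = -1/11 (u = 1/(-11) = -1/11 ≈ -0.090909)
a = -3 (a = 0 - 3 = -3)
u + a*(1*(-13)) = -1/11 - 3*(-13) = -1/11 + 39 = 428/11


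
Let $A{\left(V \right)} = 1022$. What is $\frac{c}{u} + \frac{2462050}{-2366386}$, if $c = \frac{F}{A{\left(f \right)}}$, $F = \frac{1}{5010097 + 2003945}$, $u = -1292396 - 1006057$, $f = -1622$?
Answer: $- \frac{20282512774802783329493}{19494427113630696546396} \approx -1.0404$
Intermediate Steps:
$u = -2298453$ ($u = -1292396 - 1006057 = -2298453$)
$F = \frac{1}{7014042} \approx 1.4257 \cdot 10^{-7}$
$c = \frac{1}{7168350924}$ ($c = \frac{1}{7014042 \cdot 1022} = \frac{1}{7014042} \cdot \frac{1}{1022} = \frac{1}{7168350924} \approx 1.395 \cdot 10^{-10}$)
$\frac{c}{u} + \frac{2462050}{-2366386} = \frac{1}{7168350924 \left(-2298453\right)} + \frac{2462050}{-2366386} = \frac{1}{7168350924} \left(- \frac{1}{2298453}\right) + 2462050 \left(- \frac{1}{2366386}\right) = - \frac{1}{16476117686320572} - \frac{1231025}{1183193} = - \frac{20282512774802783329493}{19494427113630696546396}$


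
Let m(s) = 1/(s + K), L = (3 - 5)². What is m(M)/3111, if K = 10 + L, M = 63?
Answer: 1/239547 ≈ 4.1745e-6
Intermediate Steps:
L = 4 (L = (-2)² = 4)
K = 14 (K = 10 + 4 = 14)
m(s) = 1/(14 + s) (m(s) = 1/(s + 14) = 1/(14 + s))
m(M)/3111 = 1/((14 + 63)*3111) = (1/3111)/77 = (1/77)*(1/3111) = 1/239547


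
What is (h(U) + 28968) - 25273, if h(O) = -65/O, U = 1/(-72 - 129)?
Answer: 16760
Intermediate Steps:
U = -1/201 (U = 1/(-201) = -1/201 ≈ -0.0049751)
(h(U) + 28968) - 25273 = (-65/(-1/201) + 28968) - 25273 = (-65*(-201) + 28968) - 25273 = (13065 + 28968) - 25273 = 42033 - 25273 = 16760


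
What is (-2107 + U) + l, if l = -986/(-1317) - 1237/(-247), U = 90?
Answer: -654255412/325299 ≈ -2011.2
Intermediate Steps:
l = 1872671/325299 (l = -986*(-1/1317) - 1237*(-1/247) = 986/1317 + 1237/247 = 1872671/325299 ≈ 5.7568)
(-2107 + U) + l = (-2107 + 90) + 1872671/325299 = -2017 + 1872671/325299 = -654255412/325299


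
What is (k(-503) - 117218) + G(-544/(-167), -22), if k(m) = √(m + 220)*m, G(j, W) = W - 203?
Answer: -117443 - 503*I*√283 ≈ -1.1744e+5 - 8461.8*I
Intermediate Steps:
G(j, W) = -203 + W
k(m) = m*√(220 + m) (k(m) = √(220 + m)*m = m*√(220 + m))
(k(-503) - 117218) + G(-544/(-167), -22) = (-503*√(220 - 503) - 117218) + (-203 - 22) = (-503*I*√283 - 117218) - 225 = (-117218 - 503*I*√283) - 225 = -117443 - 503*I*√283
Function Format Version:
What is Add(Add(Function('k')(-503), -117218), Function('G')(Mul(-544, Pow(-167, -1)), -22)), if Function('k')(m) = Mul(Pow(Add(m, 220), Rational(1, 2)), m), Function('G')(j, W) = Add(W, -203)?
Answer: Add(-117443, Mul(-503, I, Pow(283, Rational(1, 2)))) ≈ Add(-1.1744e+5, Mul(-8461.8, I))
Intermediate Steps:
Function('G')(j, W) = Add(-203, W)
Function('k')(m) = Mul(m, Pow(Add(220, m), Rational(1, 2))) (Function('k')(m) = Mul(Pow(Add(220, m), Rational(1, 2)), m) = Mul(m, Pow(Add(220, m), Rational(1, 2))))
Add(Add(Function('k')(-503), -117218), Function('G')(Mul(-544, Pow(-167, -1)), -22)) = Add(Add(Mul(-503, Pow(Add(220, -503), Rational(1, 2))), -117218), Add(-203, -22)) = Add(Add(Mul(-503, Pow(-283, Rational(1, 2))), -117218), -225) = Add(Add(Mul(-503, Mul(I, Pow(283, Rational(1, 2)))), -117218), -225) = Add(Add(Mul(-503, I, Pow(283, Rational(1, 2))), -117218), -225) = Add(Add(-117218, Mul(-503, I, Pow(283, Rational(1, 2)))), -225) = Add(-117443, Mul(-503, I, Pow(283, Rational(1, 2))))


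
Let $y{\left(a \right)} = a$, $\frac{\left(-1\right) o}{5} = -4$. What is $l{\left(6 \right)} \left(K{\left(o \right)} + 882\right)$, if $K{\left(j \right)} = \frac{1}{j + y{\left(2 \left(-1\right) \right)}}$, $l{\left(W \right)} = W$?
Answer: $\frac{15877}{3} \approx 5292.3$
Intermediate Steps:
$o = 20$ ($o = \left(-5\right) \left(-4\right) = 20$)
$K{\left(j \right)} = \frac{1}{-2 + j}$ ($K{\left(j \right)} = \frac{1}{j + 2 \left(-1\right)} = \frac{1}{j - 2} = \frac{1}{-2 + j}$)
$l{\left(6 \right)} \left(K{\left(o \right)} + 882\right) = 6 \left(\frac{1}{-2 + 20} + 882\right) = 6 \left(\frac{1}{18} + 882\right) = 6 \cdot \frac{15877}{18} = \frac{15877}{3}$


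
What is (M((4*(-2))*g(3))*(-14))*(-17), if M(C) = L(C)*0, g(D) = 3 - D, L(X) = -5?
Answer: 0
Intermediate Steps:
M(C) = 0 (M(C) = -5*0 = 0)
(M((4*(-2))*g(3))*(-14))*(-17) = (0*(-14))*(-17) = 0*(-17) = 0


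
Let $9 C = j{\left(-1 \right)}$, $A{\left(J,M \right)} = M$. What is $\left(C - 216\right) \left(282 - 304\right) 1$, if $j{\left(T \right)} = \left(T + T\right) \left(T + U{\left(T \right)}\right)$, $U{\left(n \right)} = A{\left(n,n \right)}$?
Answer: $\frac{42680}{9} \approx 4742.2$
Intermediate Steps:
$U{\left(n \right)} = n$
$j{\left(T \right)} = 4 T^{2}$ ($j{\left(T \right)} = \left(T + T\right) \left(T + T\right) = 2 T 2 T = 4 T^{2}$)
$C = \frac{4}{9}$ ($C = \frac{4 \left(-1\right)^{2}}{9} = \frac{4 \cdot 1}{9} = \frac{1}{9} \cdot 4 = \frac{4}{9} \approx 0.44444$)
$\left(C - 216\right) \left(282 - 304\right) 1 = \left(\frac{4}{9} - 216\right) \left(282 - 304\right) 1 = \left(- \frac{1940}{9}\right) \left(-22\right) 1 = \frac{42680}{9} \cdot 1 = \frac{42680}{9}$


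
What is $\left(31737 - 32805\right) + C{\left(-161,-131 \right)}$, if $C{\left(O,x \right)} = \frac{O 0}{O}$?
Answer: $-1068$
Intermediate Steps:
$C{\left(O,x \right)} = 0$ ($C{\left(O,x \right)} = \frac{0}{O} = 0$)
$\left(31737 - 32805\right) + C{\left(-161,-131 \right)} = \left(31737 - 32805\right) + 0 = -1068 + 0 = -1068$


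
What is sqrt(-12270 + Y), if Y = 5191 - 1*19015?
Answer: I*sqrt(26094) ≈ 161.54*I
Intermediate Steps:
Y = -13824 (Y = 5191 - 19015 = -13824)
sqrt(-12270 + Y) = sqrt(-12270 - 13824) = sqrt(-26094) = I*sqrt(26094)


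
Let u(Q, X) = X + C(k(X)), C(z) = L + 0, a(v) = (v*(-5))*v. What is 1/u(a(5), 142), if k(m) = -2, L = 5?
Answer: 1/147 ≈ 0.0068027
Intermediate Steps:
a(v) = -5*v² (a(v) = (-5*v)*v = -5*v²)
C(z) = 5 (C(z) = 5 + 0 = 5)
u(Q, X) = 5 + X (u(Q, X) = X + 5 = 5 + X)
1/u(a(5), 142) = 1/(5 + 142) = 1/147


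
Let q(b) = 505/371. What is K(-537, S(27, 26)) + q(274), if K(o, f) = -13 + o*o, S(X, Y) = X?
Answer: 106980581/371 ≈ 2.8836e+5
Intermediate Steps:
q(b) = 505/371 (q(b) = 505*(1/371) = 505/371)
K(o, f) = -13 + o²
K(-537, S(27, 26)) + q(274) = (-13 + (-537)²) + 505/371 = (-13 + 288369) + 505/371 = 288356 + 505/371 = 106980581/371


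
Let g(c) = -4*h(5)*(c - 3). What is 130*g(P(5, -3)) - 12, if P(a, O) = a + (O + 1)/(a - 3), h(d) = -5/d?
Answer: 508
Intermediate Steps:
P(a, O) = a + (1 + O)/(-3 + a)
g(c) = -12 + 4*c (g(c) = -4*(-5/5)*(c - 3) = -4*(-5*1/5)*(-3 + c) = -(-4)*(-3 + c) = -4*(3 - c) = -12 + 4*c)
130*g(P(5, -3)) - 12 = 130*(-12 + 4*((1 - 3 + 5**2 - 3*5)/(-3 + 5))) - 12 = 130*(-12 + 4*((1 - 3 + 25 - 15)/2)) - 12 = 130*(-12 + 4*((1/2)*8)) - 12 = 130*(-12 + 4*4) - 12 = 130*(-12 + 16) - 12 = 130*4 - 12 = 520 - 12 = 508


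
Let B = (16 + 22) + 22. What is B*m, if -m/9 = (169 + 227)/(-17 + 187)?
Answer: -21384/17 ≈ -1257.9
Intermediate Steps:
B = 60 (B = 38 + 22 = 60)
m = -1782/85 (m = -9*(169 + 227)/(-17 + 187) = -3564/170 = -9*198/85 = -1782/85 ≈ -20.965)
B*m = 60*(-1782/85) = -21384/17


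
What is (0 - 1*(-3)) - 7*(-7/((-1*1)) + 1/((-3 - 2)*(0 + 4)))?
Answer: -913/20 ≈ -45.650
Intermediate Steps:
(0 - 1*(-3)) - 7*(-7/((-1*1)) + 1/((-3 - 2)*(0 + 4))) = (0 + 3) - 7*(-7/(-1) + 1/(-5*4)) = 3 - 7*(-7*(-1) + 1/(-20)) = 3 - 7*(7 + 1*(-1/20)) = 3 - 7*(7 - 1/20) = 3 - 7*139/20 = 3 - 973/20 = -913/20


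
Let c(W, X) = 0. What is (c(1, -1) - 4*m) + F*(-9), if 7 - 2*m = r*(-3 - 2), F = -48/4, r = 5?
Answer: 44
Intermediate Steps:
F = -12 (F = -48/4 = -12*1 = -12)
m = 16 (m = 7/2 - 5*(-3 - 2)/2 = 7/2 - 5*(-5)/2 = 7/2 - ½*(-25) = 7/2 + 25/2 = 16)
(c(1, -1) - 4*m) + F*(-9) = (0 - 4*16) - 12*(-9) = (0 - 64) + 108 = -64 + 108 = 44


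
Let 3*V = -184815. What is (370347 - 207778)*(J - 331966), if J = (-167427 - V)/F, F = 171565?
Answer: -9258930865280228/171565 ≈ -5.3967e+10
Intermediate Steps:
V = -61605 (V = (⅓)*(-184815) = -61605)
J = -105822/171565 (J = (-167427 - 1*(-61605))/171565 = (-167427 + 61605)*(1/171565) = -105822*1/171565 = -105822/171565 ≈ -0.61680)
(370347 - 207778)*(J - 331966) = (370347 - 207778)*(-105822/171565 - 331966) = 162569*(-56953852612/171565) = -9258930865280228/171565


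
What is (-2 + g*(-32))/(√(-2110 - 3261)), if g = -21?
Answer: -670*I*√5371/5371 ≈ -9.1421*I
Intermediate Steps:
(-2 + g*(-32))/(√(-2110 - 3261)) = (-2 - 21*(-32))/(√(-2110 - 3261)) = (-2 + 672)/(√(-5371)) = 670/((I*√5371)) = 670*(-I*√5371/5371) = -670*I*√5371/5371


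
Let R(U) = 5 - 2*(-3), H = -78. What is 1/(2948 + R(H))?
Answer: 1/2959 ≈ 0.00033795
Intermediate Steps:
R(U) = 11 (R(U) = 5 + 6 = 11)
1/(2948 + R(H)) = 1/(2948 + 11) = 1/2959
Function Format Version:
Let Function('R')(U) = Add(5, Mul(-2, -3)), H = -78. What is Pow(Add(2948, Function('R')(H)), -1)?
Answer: Rational(1, 2959) ≈ 0.00033795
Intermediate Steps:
Function('R')(U) = 11 (Function('R')(U) = Add(5, 6) = 11)
Pow(Add(2948, Function('R')(H)), -1) = Pow(Add(2948, 11), -1) = Pow(2959, -1) = Rational(1, 2959)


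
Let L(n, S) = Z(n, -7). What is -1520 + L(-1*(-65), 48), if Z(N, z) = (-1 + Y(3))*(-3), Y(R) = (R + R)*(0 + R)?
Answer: -1571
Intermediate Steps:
Y(R) = 2*R² (Y(R) = (2*R)*R = 2*R²)
Z(N, z) = -51 (Z(N, z) = (-1 + 2*3²)*(-3) = (-1 + 2*9)*(-3) = (-1 + 18)*(-3) = 17*(-3) = -51)
L(n, S) = -51
-1520 + L(-1*(-65), 48) = -1520 - 51 = -1571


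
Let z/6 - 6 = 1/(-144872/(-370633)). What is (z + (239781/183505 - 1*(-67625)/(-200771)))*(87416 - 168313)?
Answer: -1613633545130787826031/381246007409540 ≈ -4.2325e+6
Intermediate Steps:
z = 3719595/72436 (z = 36 + 6/((-144872/(-370633))) = 36 + 6/((-144872*(-1/370633))) = 36 + 6/(144872/370633) = 36 + 6*(370633/144872) = 36 + 1111899/72436 = 3719595/72436 ≈ 51.350)
(z + (239781/183505 - 1*(-67625)/(-200771)))*(87416 - 168313) = (3719595/72436 + (239781/183505 - 1*(-67625)/(-200771)))*(87416 - 168313) = (3719595/72436 + (239781*(1/183505) + 67625*(-1/200771)))*(-80897) = (3719595/72436 + (239781/183505 - 67625/200771))*(-80897) = (3719595/72436 + 35731545526/36842482355)*(-80897) = (19946766198138223/381246007409540)*(-80897) = -1613633545130787826031/381246007409540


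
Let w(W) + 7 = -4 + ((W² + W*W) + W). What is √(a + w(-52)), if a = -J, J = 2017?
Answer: 16*√13 ≈ 57.689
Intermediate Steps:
a = -2017 (a = -1*2017 = -2017)
w(W) = -11 + W + 2*W² (w(W) = -7 + (-4 + ((W² + W*W) + W)) = -7 + (-4 + ((W² + W²) + W)) = -7 + (-4 + (2*W² + W)) = -7 + (-4 + (W + 2*W²)) = -7 + (-4 + W + 2*W²) = -11 + W + 2*W²)
√(a + w(-52)) = √(-2017 + (-11 - 52 + 2*(-52)²)) = √(-2017 + (-11 - 52 + 2*2704)) = √(-2017 + (-11 - 52 + 5408)) = √(-2017 + 5345) = √3328 = 16*√13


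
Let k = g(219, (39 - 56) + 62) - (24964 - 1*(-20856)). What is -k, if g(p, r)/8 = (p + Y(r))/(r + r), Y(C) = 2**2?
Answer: 2061008/45 ≈ 45800.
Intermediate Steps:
Y(C) = 4
g(p, r) = 4*(4 + p)/r (g(p, r) = 8*((p + 4)/(r + r)) = 8*((4 + p)/((2*r))) = 8*((4 + p)*(1/(2*r))) = 8*((4 + p)/(2*r)) = 4*(4 + p)/r)
k = -2061008/45 (k = 4*(4 + 219)/((39 - 56) + 62) - (24964 - 1*(-20856)) = 4*223/(-17 + 62) - (24964 + 20856) = 4*223/45 - 1*45820 = 4*(1/45)*223 - 45820 = 892/45 - 45820 = -2061008/45 ≈ -45800.)
-k = -1*(-2061008/45) = 2061008/45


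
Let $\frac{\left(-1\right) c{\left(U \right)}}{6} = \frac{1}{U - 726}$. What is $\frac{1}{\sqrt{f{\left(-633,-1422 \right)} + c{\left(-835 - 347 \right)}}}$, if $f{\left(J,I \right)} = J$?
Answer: $- \frac{i \sqrt{64011174}}{201293} \approx - 0.039747 i$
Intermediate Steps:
$c{\left(U \right)} = - \frac{6}{-726 + U}$ ($c{\left(U \right)} = - \frac{6}{U - 726} = - \frac{6}{-726 + U}$)
$\frac{1}{\sqrt{f{\left(-633,-1422 \right)} + c{\left(-835 - 347 \right)}}} = \frac{1}{\sqrt{-633 - \frac{6}{-726 - 1182}}} = \frac{1}{\sqrt{-633 - \frac{6}{-1908}}} = \frac{1}{\sqrt{-633 - - \frac{1}{318}}} = \frac{1}{\sqrt{-633 + \frac{1}{318}}} = \frac{1}{\sqrt{- \frac{201293}{318}}} = \frac{1}{\frac{1}{318} i \sqrt{64011174}} = - \frac{i \sqrt{64011174}}{201293}$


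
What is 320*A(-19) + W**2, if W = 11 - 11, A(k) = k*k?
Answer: 115520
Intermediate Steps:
A(k) = k**2
W = 0
320*A(-19) + W**2 = 320*(-19)**2 + 0**2 = 320*361 + 0 = 115520 + 0 = 115520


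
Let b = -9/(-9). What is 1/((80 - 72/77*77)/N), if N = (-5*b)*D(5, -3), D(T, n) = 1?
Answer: -5/8 ≈ -0.62500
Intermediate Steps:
b = 1 (b = -9*(-⅑) = 1)
N = -5 (N = -5*1*1 = -5*1 = -5)
1/((80 - 72/77*77)/N) = 1/((80 - 72/77*77)/(-5)) = 1/((80 - 72*1/77*77)*(-⅕)) = 1/((80 - 72/77*77)*(-⅕)) = 1/((80 - 72)*(-⅕)) = 1/(8*(-⅕)) = 1/(-8/5) = -5/8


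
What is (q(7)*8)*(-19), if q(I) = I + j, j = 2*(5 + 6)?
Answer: -4408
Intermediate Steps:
j = 22 (j = 2*11 = 22)
q(I) = 22 + I (q(I) = I + 22 = 22 + I)
(q(7)*8)*(-19) = ((22 + 7)*8)*(-19) = (29*8)*(-19) = 232*(-19) = -4408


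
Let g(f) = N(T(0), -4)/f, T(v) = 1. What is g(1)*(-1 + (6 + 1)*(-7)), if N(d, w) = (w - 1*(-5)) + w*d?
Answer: 150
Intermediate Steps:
N(d, w) = 5 + w + d*w (N(d, w) = (w + 5) + d*w = (5 + w) + d*w = 5 + w + d*w)
g(f) = -3/f (g(f) = (5 - 4 + 1*(-4))/f = (5 - 4 - 4)/f = -3/f)
g(1)*(-1 + (6 + 1)*(-7)) = (-3/1)*(-1 + (6 + 1)*(-7)) = (-3*1)*(-1 + 7*(-7)) = -3*(-1 - 49) = -3*(-50) = 150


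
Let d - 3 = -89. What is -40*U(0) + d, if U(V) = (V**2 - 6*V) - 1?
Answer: -46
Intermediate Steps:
d = -86 (d = 3 - 89 = -86)
U(V) = -1 + V**2 - 6*V
-40*U(0) + d = -40*(-1 + 0**2 - 6*0) - 86 = -40*(-1 + 0 + 0) - 86 = -40*(-1) - 86 = 40 - 86 = -46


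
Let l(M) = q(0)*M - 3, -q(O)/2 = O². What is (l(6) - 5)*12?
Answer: -96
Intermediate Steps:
q(O) = -2*O²
l(M) = -3 (l(M) = (-2*0²)*M - 3 = (-2*0)*M - 3 = 0*M - 3 = 0 - 3 = -3)
(l(6) - 5)*12 = (-3 - 5)*12 = -8*12 = -96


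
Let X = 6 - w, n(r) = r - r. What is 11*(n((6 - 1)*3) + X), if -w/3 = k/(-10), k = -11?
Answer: 1023/10 ≈ 102.30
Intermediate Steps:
n(r) = 0
w = -33/10 (w = -(-33)/(-10) = -(-33)*(-1)/10 = -3*11/10 = -33/10 ≈ -3.3000)
X = 93/10 (X = 6 - 1*(-33/10) = 6 + 33/10 = 93/10 ≈ 9.3000)
11*(n((6 - 1)*3) + X) = 11*(0 + 93/10) = 11*(93/10) = 1023/10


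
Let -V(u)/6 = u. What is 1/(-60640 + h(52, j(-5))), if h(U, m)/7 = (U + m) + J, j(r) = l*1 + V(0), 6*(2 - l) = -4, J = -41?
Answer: -3/181633 ≈ -1.6517e-5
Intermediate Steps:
l = 8/3 (l = 2 - ⅙*(-4) = 2 + ⅔ = 8/3 ≈ 2.6667)
V(u) = -6*u
j(r) = 8/3 (j(r) = (8/3)*1 - 6*0 = 8/3 + 0 = 8/3)
h(U, m) = -287 + 7*U + 7*m (h(U, m) = 7*((U + m) - 41) = 7*(-41 + U + m) = -287 + 7*U + 7*m)
1/(-60640 + h(52, j(-5))) = 1/(-60640 + (-287 + 7*52 + 7*(8/3))) = 1/(-60640 + (-287 + 364 + 56/3)) = 1/(-60640 + 287/3) = 1/(-181633/3) = -3/181633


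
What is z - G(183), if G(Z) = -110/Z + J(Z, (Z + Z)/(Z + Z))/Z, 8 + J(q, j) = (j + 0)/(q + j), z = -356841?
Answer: -4005176147/11224 ≈ -3.5684e+5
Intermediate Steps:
J(q, j) = -8 + j/(j + q) (J(q, j) = -8 + (j + 0)/(q + j) = -8 + j/(j + q))
G(Z) = -110/Z + (-7 - 8*Z)/(Z*(1 + Z)) (G(Z) = -110/Z + ((-8*Z - 7*(Z + Z)/(Z + Z))/((Z + Z)/(Z + Z) + Z))/Z = -110/Z + ((-8*Z - 7*2*Z/(2*Z))/((2*Z)/((2*Z)) + Z))/Z = -110/Z + ((-8*Z - 7*2*Z*1/(2*Z))/((2*Z)*(1/(2*Z)) + Z))/Z = -110/Z + ((-8*Z - 7*1)/(1 + Z))/Z = -110/Z + ((-8*Z - 7)/(1 + Z))/Z = -110/Z + ((-7 - 8*Z)/(1 + Z))/Z = -110/Z + (-7 - 8*Z)/(Z*(1 + Z)))
z - G(183) = -356841 - (-117 - 118*183)/(183*(1 + 183)) = -356841 - (-117 - 21594)/(183*184) = -356841 - (-21711)/(183*184) = -356841 - 1*(-7237/11224) = -356841 + 7237/11224 = -4005176147/11224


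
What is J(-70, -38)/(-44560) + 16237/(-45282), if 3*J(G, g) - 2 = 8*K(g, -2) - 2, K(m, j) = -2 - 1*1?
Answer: -22598702/63055185 ≈ -0.35840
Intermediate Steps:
K(m, j) = -3 (K(m, j) = -2 - 1 = -3)
J(G, g) = -8 (J(G, g) = ⅔ + (8*(-3) - 2)/3 = ⅔ + (-24 - 2)/3 = ⅔ + (⅓)*(-26) = ⅔ - 26/3 = -8)
J(-70, -38)/(-44560) + 16237/(-45282) = -8/(-44560) + 16237/(-45282) = -8*(-1/44560) + 16237*(-1/45282) = 1/5570 - 16237/45282 = -22598702/63055185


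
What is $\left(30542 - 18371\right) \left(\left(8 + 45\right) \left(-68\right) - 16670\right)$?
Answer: $-246754854$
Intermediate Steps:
$\left(30542 - 18371\right) \left(\left(8 + 45\right) \left(-68\right) - 16670\right) = 12171 \left(53 \left(-68\right) - 16670\right) = 12171 \left(-3604 - 16670\right) = 12171 \left(-20274\right) = -246754854$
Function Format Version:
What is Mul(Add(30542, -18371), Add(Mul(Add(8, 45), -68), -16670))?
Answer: -246754854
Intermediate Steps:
Mul(Add(30542, -18371), Add(Mul(Add(8, 45), -68), -16670)) = Mul(12171, Add(Mul(53, -68), -16670)) = Mul(12171, Add(-3604, -16670)) = Mul(12171, -20274) = -246754854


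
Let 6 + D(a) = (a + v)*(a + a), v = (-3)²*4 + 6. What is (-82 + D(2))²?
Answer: 7744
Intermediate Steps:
v = 42 (v = 9*4 + 6 = 36 + 6 = 42)
D(a) = -6 + 2*a*(42 + a) (D(a) = -6 + (a + 42)*(a + a) = -6 + (42 + a)*(2*a) = -6 + 2*a*(42 + a))
(-82 + D(2))² = (-82 + (-6 + 2*2² + 84*2))² = (-82 + (-6 + 2*4 + 168))² = (-82 + (-6 + 8 + 168))² = (-82 + 170)² = 88² = 7744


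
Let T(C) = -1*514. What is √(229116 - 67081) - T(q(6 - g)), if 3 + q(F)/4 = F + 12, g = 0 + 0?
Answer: 514 + √162035 ≈ 916.54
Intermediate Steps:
g = 0
q(F) = 36 + 4*F (q(F) = -12 + 4*(F + 12) = -12 + 4*(12 + F) = -12 + (48 + 4*F) = 36 + 4*F)
T(C) = -514
√(229116 - 67081) - T(q(6 - g)) = √(229116 - 67081) - 1*(-514) = √162035 + 514 = 514 + √162035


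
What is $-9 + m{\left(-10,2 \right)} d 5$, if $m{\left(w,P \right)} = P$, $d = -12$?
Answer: $-129$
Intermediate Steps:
$-9 + m{\left(-10,2 \right)} d 5 = -9 + 2 \left(\left(-12\right) 5\right) = -9 + 2 \left(-60\right) = -9 - 120 = -129$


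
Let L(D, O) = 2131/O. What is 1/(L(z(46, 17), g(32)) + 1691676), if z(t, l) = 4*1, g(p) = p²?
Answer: 1024/1732278355 ≈ 5.9113e-7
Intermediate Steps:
z(t, l) = 4
1/(L(z(46, 17), g(32)) + 1691676) = 1/(2131/(32²) + 1691676) = 1/(2131/1024 + 1691676) = 1/(1732278355/1024) = 1024/1732278355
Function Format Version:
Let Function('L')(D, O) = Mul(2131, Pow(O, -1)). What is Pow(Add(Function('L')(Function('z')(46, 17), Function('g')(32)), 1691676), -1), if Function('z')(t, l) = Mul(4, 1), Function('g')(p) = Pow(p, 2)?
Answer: Rational(1024, 1732278355) ≈ 5.9113e-7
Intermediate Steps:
Function('z')(t, l) = 4
Pow(Add(Function('L')(Function('z')(46, 17), Function('g')(32)), 1691676), -1) = Pow(Add(Mul(2131, Pow(Pow(32, 2), -1)), 1691676), -1) = Pow(Add(Mul(2131, Pow(1024, -1)), 1691676), -1) = Pow(Add(Mul(2131, Rational(1, 1024)), 1691676), -1) = Pow(Add(Rational(2131, 1024), 1691676), -1) = Pow(Rational(1732278355, 1024), -1) = Rational(1024, 1732278355)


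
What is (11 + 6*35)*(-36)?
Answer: -7956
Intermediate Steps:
(11 + 6*35)*(-36) = (11 + 210)*(-36) = 221*(-36) = -7956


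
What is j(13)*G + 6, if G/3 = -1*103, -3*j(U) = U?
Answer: 1345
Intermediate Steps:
j(U) = -U/3
G = -309 (G = 3*(-1*103) = 3*(-103) = -309)
j(13)*G + 6 = -⅓*13*(-309) + 6 = -13/3*(-309) + 6 = 1339 + 6 = 1345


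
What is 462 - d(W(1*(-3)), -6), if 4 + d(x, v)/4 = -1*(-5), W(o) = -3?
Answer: 458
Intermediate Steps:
d(x, v) = 4 (d(x, v) = -16 + 4*(-1*(-5)) = -16 + 4*5 = -16 + 20 = 4)
462 - d(W(1*(-3)), -6) = 462 - 1*4 = 462 - 4 = 458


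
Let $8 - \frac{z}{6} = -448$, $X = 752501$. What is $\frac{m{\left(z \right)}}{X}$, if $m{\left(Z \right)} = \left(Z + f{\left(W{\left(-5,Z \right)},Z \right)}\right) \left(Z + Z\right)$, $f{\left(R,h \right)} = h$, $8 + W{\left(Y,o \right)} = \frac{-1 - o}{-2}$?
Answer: $\frac{29942784}{752501} \approx 39.791$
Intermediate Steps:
$z = 2736$ ($z = 48 - -2688 = 48 + 2688 = 2736$)
$W{\left(Y,o \right)} = - \frac{15}{2} + \frac{o}{2}$ ($W{\left(Y,o \right)} = -8 + \frac{-1 - o}{-2} = -8 + \left(-1 - o\right) \left(- \frac{1}{2}\right) = -8 + \left(\frac{1}{2} + \frac{o}{2}\right) = - \frac{15}{2} + \frac{o}{2}$)
$m{\left(Z \right)} = 4 Z^{2}$ ($m{\left(Z \right)} = \left(Z + Z\right) \left(Z + Z\right) = 2 Z 2 Z = 4 Z^{2}$)
$\frac{m{\left(z \right)}}{X} = \frac{4 \cdot 2736^{2}}{752501} = 4 \cdot 7485696 \cdot \frac{1}{752501} = 29942784 \cdot \frac{1}{752501} = \frac{29942784}{752501}$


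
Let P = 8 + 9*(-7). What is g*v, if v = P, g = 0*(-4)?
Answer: 0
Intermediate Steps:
P = -55 (P = 8 - 63 = -55)
g = 0
v = -55
g*v = 0*(-55) = 0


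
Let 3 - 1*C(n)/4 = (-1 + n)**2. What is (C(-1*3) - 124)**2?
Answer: 30976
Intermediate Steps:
C(n) = 12 - 4*(-1 + n)**2
(C(-1*3) - 124)**2 = ((12 - 4*(-1 - 1*3)**2) - 124)**2 = ((12 - 4*(-1 - 3)**2) - 124)**2 = ((12 - 4*(-4)**2) - 124)**2 = ((12 - 4*16) - 124)**2 = ((12 - 64) - 124)**2 = (-52 - 124)**2 = (-176)**2 = 30976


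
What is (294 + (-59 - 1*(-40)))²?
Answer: 75625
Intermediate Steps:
(294 + (-59 - 1*(-40)))² = (294 + (-59 + 40))² = (294 - 19)² = 275² = 75625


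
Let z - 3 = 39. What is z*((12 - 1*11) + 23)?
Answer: 1008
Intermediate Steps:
z = 42 (z = 3 + 39 = 42)
z*((12 - 1*11) + 23) = 42*((12 - 1*11) + 23) = 42*((12 - 11) + 23) = 42*(1 + 23) = 42*24 = 1008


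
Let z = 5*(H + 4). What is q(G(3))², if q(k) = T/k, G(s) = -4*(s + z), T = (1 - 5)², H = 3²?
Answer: 1/289 ≈ 0.0034602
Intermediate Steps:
H = 9
z = 65 (z = 5*(9 + 4) = 5*13 = 65)
T = 16 (T = (-4)² = 16)
G(s) = -260 - 4*s (G(s) = -4*(s + 65) = -4*(65 + s) = -260 - 4*s)
q(k) = 16/k
q(G(3))² = (16/(-260 - 4*3))² = (16/(-260 - 12))² = (16/(-272))² = (16*(-1/272))² = (-1/17)² = 1/289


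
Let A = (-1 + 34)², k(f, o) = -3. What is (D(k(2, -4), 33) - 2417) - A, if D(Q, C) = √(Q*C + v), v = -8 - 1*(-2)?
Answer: -3506 + I*√105 ≈ -3506.0 + 10.247*I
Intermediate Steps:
v = -6 (v = -8 + 2 = -6)
D(Q, C) = √(-6 + C*Q) (D(Q, C) = √(Q*C - 6) = √(C*Q - 6) = √(-6 + C*Q))
A = 1089 (A = 33² = 1089)
(D(k(2, -4), 33) - 2417) - A = (√(-6 + 33*(-3)) - 2417) - 1*1089 = (√(-6 - 99) - 2417) - 1089 = (√(-105) - 2417) - 1089 = (I*√105 - 2417) - 1089 = (-2417 + I*√105) - 1089 = -3506 + I*√105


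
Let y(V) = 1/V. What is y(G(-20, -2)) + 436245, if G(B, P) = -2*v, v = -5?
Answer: 4362451/10 ≈ 4.3625e+5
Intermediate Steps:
G(B, P) = 10 (G(B, P) = -2*(-5) = 10)
y(G(-20, -2)) + 436245 = 1/10 + 436245 = 4362451/10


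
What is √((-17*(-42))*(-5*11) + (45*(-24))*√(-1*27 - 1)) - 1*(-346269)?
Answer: 346269 + √(-39270 - 2160*I*√7) ≈ 3.4628e+5 - 198.69*I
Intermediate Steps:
√((-17*(-42))*(-5*11) + (45*(-24))*√(-1*27 - 1)) - 1*(-346269) = √(714*(-55) - 1080*√(-27 - 1)) + 346269 = √(-39270 - 2160*I*√7) + 346269 = 346269 + √(-39270 - 2160*I*√7)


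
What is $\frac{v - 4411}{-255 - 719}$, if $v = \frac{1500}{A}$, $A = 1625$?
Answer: $\frac{57331}{12662} \approx 4.5278$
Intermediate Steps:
$v = \frac{12}{13}$ ($v = \frac{1500}{1625} = 1500 \cdot \frac{1}{1625} = \frac{12}{13} \approx 0.92308$)
$\frac{v - 4411}{-255 - 719} = \frac{\frac{12}{13} - 4411}{-255 - 719} = - \frac{57331}{13 \left(-974\right)} = \left(- \frac{57331}{13}\right) \left(- \frac{1}{974}\right) = \frac{57331}{12662}$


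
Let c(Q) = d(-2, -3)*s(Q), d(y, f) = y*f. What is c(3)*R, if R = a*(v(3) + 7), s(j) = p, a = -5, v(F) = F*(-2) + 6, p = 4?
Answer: -840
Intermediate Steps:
v(F) = 6 - 2*F (v(F) = -2*F + 6 = 6 - 2*F)
s(j) = 4
d(y, f) = f*y
c(Q) = 24 (c(Q) = -3*(-2)*4 = 6*4 = 24)
R = -35 (R = -5*((6 - 2*3) + 7) = -5*((6 - 6) + 7) = -5*(0 + 7) = -5*7 = -35)
c(3)*R = 24*(-35) = -840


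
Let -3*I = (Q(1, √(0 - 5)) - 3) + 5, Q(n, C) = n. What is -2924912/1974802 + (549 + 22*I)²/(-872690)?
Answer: -1550500618969/861694978690 ≈ -1.7994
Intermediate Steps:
I = -1 (I = -((1 - 3) + 5)/3 = -(-2 + 5)/3 = -⅓*3 = -1)
-2924912/1974802 + (549 + 22*I)²/(-872690) = -2924912/1974802 + (549 + 22*(-1))²/(-872690) = -2924912*1/1974802 + (549 - 22)²*(-1/872690) = -1462456/987401 + 527²*(-1/872690) = -1462456/987401 + 277729*(-1/872690) = -1462456/987401 - 277729/872690 = -1550500618969/861694978690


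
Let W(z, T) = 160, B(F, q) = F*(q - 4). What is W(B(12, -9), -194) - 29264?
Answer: -29104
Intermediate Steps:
B(F, q) = F*(-4 + q)
W(B(12, -9), -194) - 29264 = 160 - 29264 = -29104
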